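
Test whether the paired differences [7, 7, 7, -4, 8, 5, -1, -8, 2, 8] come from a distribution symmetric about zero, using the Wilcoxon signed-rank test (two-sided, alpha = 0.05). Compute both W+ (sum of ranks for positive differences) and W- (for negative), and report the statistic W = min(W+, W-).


Step 1: Drop any zero differences (none here) and take |d_i|.
|d| = [7, 7, 7, 4, 8, 5, 1, 8, 2, 8]
Step 2: Midrank |d_i| (ties get averaged ranks).
ranks: |7|->6, |7|->6, |7|->6, |4|->3, |8|->9, |5|->4, |1|->1, |8|->9, |2|->2, |8|->9
Step 3: Attach original signs; sum ranks with positive sign and with negative sign.
W+ = 6 + 6 + 6 + 9 + 4 + 2 + 9 = 42
W- = 3 + 1 + 9 = 13
(Check: W+ + W- = 55 should equal n(n+1)/2 = 55.)
Step 4: Test statistic W = min(W+, W-) = 13.
Step 5: Ties in |d|, so use the tie-corrected normal approximation.
        E[W] = n(n+1)/4 = 10*11/4 = 27.5.
        Tie groups: |d|=7 (t=3), |d|=8 (t=3); sum(t^3 - t) = 48.
        Var[W] = n(n+1)(2n+1)/24 - sum(t^3-t)/48 = 2310/24 - 48/48 = 95.25.
        z = (W - E[W]) / sqrt(Var[W]) = (13 - 27.5) / 9.7596 = -1.4857.
        Two-sided p = 2*Phi(z) = 0.137355.
Step 6: alpha = 0.05. fail to reject H0.

W+ = 42, W- = 13, W = min = 13, p = 0.137355, fail to reject H0.


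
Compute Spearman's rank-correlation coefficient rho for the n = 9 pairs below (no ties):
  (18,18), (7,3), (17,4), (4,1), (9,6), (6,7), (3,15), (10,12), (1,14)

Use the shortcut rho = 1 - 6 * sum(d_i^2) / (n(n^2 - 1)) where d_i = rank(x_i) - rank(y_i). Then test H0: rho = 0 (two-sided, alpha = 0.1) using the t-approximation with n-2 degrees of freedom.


Step 1: Rank x and y separately (midranks; no ties here).
rank(x): 18->9, 7->5, 17->8, 4->3, 9->6, 6->4, 3->2, 10->7, 1->1
rank(y): 18->9, 3->2, 4->3, 1->1, 6->4, 7->5, 15->8, 12->6, 14->7
Step 2: d_i = R_x(i) - R_y(i); compute d_i^2.
  (9-9)^2=0, (5-2)^2=9, (8-3)^2=25, (3-1)^2=4, (6-4)^2=4, (4-5)^2=1, (2-8)^2=36, (7-6)^2=1, (1-7)^2=36
sum(d^2) = 116.
Step 3: rho = 1 - 6*116 / (9*(9^2 - 1)) = 1 - 696/720 = 0.033333.
Step 4: Under H0, t = rho * sqrt((n-2)/(1-rho^2)) = 0.0882 ~ t(7).
Step 5: Two-sided p-value from the t-distribution with 7 df = 0.932157.
Step 6: alpha = 0.1. fail to reject H0.

rho = 0.0333, p = 0.932157, fail to reject H0 at alpha = 0.1.


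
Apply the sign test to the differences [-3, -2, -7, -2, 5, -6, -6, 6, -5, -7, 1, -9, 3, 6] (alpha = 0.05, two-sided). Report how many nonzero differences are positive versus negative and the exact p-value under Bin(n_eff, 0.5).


Step 1: Discard zero differences. Original n = 14; n_eff = number of nonzero differences = 14.
Nonzero differences (with sign): -3, -2, -7, -2, +5, -6, -6, +6, -5, -7, +1, -9, +3, +6
Step 2: Count signs: positive = 5, negative = 9.
Step 3: Under H0: P(positive) = 0.5, so the number of positives S ~ Bin(14, 0.5).
Step 4: Two-sided exact p-value = sum of Bin(14,0.5) probabilities at or below the observed probability = 0.423950.
Step 5: alpha = 0.05. fail to reject H0.

n_eff = 14, pos = 5, neg = 9, p = 0.423950, fail to reject H0.


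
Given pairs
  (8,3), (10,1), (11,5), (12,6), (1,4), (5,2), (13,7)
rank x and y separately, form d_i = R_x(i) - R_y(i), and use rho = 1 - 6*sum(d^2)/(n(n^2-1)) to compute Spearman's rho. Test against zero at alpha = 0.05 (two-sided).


Step 1: Rank x and y separately (midranks; no ties here).
rank(x): 8->3, 10->4, 11->5, 12->6, 1->1, 5->2, 13->7
rank(y): 3->3, 1->1, 5->5, 6->6, 4->4, 2->2, 7->7
Step 2: d_i = R_x(i) - R_y(i); compute d_i^2.
  (3-3)^2=0, (4-1)^2=9, (5-5)^2=0, (6-6)^2=0, (1-4)^2=9, (2-2)^2=0, (7-7)^2=0
sum(d^2) = 18.
Step 3: rho = 1 - 6*18 / (7*(7^2 - 1)) = 1 - 108/336 = 0.678571.
Step 4: Under H0, t = rho * sqrt((n-2)/(1-rho^2)) = 2.0657 ~ t(5).
Step 5: Two-sided p-value from the t-distribution with 5 df = 0.093750.
Step 6: alpha = 0.05. fail to reject H0.

rho = 0.6786, p = 0.093750, fail to reject H0 at alpha = 0.05.


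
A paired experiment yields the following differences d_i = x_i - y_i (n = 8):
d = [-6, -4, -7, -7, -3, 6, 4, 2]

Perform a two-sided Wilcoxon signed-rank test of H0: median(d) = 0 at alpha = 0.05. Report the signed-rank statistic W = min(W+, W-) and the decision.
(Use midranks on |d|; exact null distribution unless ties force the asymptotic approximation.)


Step 1: Drop any zero differences (none here) and take |d_i|.
|d| = [6, 4, 7, 7, 3, 6, 4, 2]
Step 2: Midrank |d_i| (ties get averaged ranks).
ranks: |6|->5.5, |4|->3.5, |7|->7.5, |7|->7.5, |3|->2, |6|->5.5, |4|->3.5, |2|->1
Step 3: Attach original signs; sum ranks with positive sign and with negative sign.
W+ = 5.5 + 3.5 + 1 = 10
W- = 5.5 + 3.5 + 7.5 + 7.5 + 2 = 26
(Check: W+ + W- = 36 should equal n(n+1)/2 = 36.)
Step 4: Test statistic W = min(W+, W-) = 10.
Step 5: Ties in |d|, so use the tie-corrected normal approximation.
        E[W] = n(n+1)/4 = 8*9/4 = 18.
        Tie groups: |d|=4 (t=2), |d|=6 (t=2), |d|=7 (t=2); sum(t^3 - t) = 18.
        Var[W] = n(n+1)(2n+1)/24 - sum(t^3-t)/48 = 1224/24 - 18/48 = 50.625.
        z = (W - E[W]) / sqrt(Var[W]) = (10 - 18) / 7.1151 = -1.1244.
        Two-sided p = 2*Phi(z) = 0.260858.
Step 6: alpha = 0.05. fail to reject H0.

W+ = 10, W- = 26, W = min = 10, p = 0.260858, fail to reject H0.


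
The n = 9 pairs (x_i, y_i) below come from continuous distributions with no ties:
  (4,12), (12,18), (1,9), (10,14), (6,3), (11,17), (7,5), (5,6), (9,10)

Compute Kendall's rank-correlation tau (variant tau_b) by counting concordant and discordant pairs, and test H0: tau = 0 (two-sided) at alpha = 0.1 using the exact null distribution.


Step 1: Enumerate the 36 unordered pairs (i,j) with i<j and classify each by sign(x_j-x_i) * sign(y_j-y_i).
  (1,2):dx=+8,dy=+6->C; (1,3):dx=-3,dy=-3->C; (1,4):dx=+6,dy=+2->C; (1,5):dx=+2,dy=-9->D
  (1,6):dx=+7,dy=+5->C; (1,7):dx=+3,dy=-7->D; (1,8):dx=+1,dy=-6->D; (1,9):dx=+5,dy=-2->D
  (2,3):dx=-11,dy=-9->C; (2,4):dx=-2,dy=-4->C; (2,5):dx=-6,dy=-15->C; (2,6):dx=-1,dy=-1->C
  (2,7):dx=-5,dy=-13->C; (2,8):dx=-7,dy=-12->C; (2,9):dx=-3,dy=-8->C; (3,4):dx=+9,dy=+5->C
  (3,5):dx=+5,dy=-6->D; (3,6):dx=+10,dy=+8->C; (3,7):dx=+6,dy=-4->D; (3,8):dx=+4,dy=-3->D
  (3,9):dx=+8,dy=+1->C; (4,5):dx=-4,dy=-11->C; (4,6):dx=+1,dy=+3->C; (4,7):dx=-3,dy=-9->C
  (4,8):dx=-5,dy=-8->C; (4,9):dx=-1,dy=-4->C; (5,6):dx=+5,dy=+14->C; (5,7):dx=+1,dy=+2->C
  (5,8):dx=-1,dy=+3->D; (5,9):dx=+3,dy=+7->C; (6,7):dx=-4,dy=-12->C; (6,8):dx=-6,dy=-11->C
  (6,9):dx=-2,dy=-7->C; (7,8):dx=-2,dy=+1->D; (7,9):dx=+2,dy=+5->C; (8,9):dx=+4,dy=+4->C
Step 2: C = 27, D = 9, total pairs = 36.
Step 3: tau = (C - D)/(n(n-1)/2) = (27 - 9)/36 = 0.500000.
Step 4: Exact two-sided p-value (enumerate n! = 362880 permutations of y under H0): p = 0.075176.
Step 5: alpha = 0.1. reject H0.

tau_b = 0.5000 (C=27, D=9), p = 0.075176, reject H0.


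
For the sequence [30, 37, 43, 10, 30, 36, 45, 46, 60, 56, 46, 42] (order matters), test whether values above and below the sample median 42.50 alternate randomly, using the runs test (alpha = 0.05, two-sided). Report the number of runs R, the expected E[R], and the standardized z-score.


Step 1: Compute median = 42.50; label A = above, B = below.
Labels in order: BBABBBAAAAAB  (n_A = 6, n_B = 6)
Step 2: Count runs R = 5.
Step 3: Under H0 (random ordering), E[R] = 2*n_A*n_B/(n_A+n_B) + 1 = 2*6*6/12 + 1 = 7.0000.
        Var[R] = 2*n_A*n_B*(2*n_A*n_B - n_A - n_B) / ((n_A+n_B)^2 * (n_A+n_B-1)) = 4320/1584 = 2.7273.
        SD[R] = 1.6514.
Step 4: Continuity-corrected z = (R + 0.5 - E[R]) / SD[R] = (5 + 0.5 - 7.0000) / 1.6514 = -0.9083.
Step 5: Two-sided p-value via normal approximation = 2*(1 - Phi(|z|)) = 0.363722.
Step 6: alpha = 0.05. fail to reject H0.

R = 5, z = -0.9083, p = 0.363722, fail to reject H0.


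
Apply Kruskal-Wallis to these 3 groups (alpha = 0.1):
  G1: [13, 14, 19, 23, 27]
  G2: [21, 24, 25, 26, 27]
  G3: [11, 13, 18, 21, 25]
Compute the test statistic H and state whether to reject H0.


Step 1: Combine all N = 15 observations and assign midranks.
sorted (value, group, rank): (11,G3,1), (13,G1,2.5), (13,G3,2.5), (14,G1,4), (18,G3,5), (19,G1,6), (21,G2,7.5), (21,G3,7.5), (23,G1,9), (24,G2,10), (25,G2,11.5), (25,G3,11.5), (26,G2,13), (27,G1,14.5), (27,G2,14.5)
Step 2: Sum ranks within each group.
R_1 = 36 (n_1 = 5)
R_2 = 56.5 (n_2 = 5)
R_3 = 27.5 (n_3 = 5)
Step 3: H = 12/(N(N+1)) * sum(R_i^2/n_i) - 3(N+1)
     = 12/(15*16) * (36^2/5 + 56.5^2/5 + 27.5^2/5) - 3*16
     = 0.050000 * 1048.9 - 48
     = 4.445000.
Step 4: Ties present; correction factor C = 1 - 24/(15^3 - 15) = 0.992857. Corrected H = 4.445000 / 0.992857 = 4.476978.
Step 5: Under H0, H ~ chi^2(2); p-value = 0.106619.
Step 6: alpha = 0.1. fail to reject H0.

H = 4.4770, df = 2, p = 0.106619, fail to reject H0.


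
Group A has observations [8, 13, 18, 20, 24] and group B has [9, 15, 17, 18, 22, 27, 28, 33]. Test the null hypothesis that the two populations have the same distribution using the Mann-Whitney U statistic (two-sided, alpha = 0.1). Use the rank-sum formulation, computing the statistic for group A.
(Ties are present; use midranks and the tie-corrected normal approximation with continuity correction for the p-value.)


Step 1: Combine and sort all 13 observations; assign midranks.
sorted (value, group): (8,X), (9,Y), (13,X), (15,Y), (17,Y), (18,X), (18,Y), (20,X), (22,Y), (24,X), (27,Y), (28,Y), (33,Y)
ranks: 8->1, 9->2, 13->3, 15->4, 17->5, 18->6.5, 18->6.5, 20->8, 22->9, 24->10, 27->11, 28->12, 33->13
Step 2: Rank sum for X: R1 = 1 + 3 + 6.5 + 8 + 10 = 28.5.
Step 3: U_X = R1 - n1(n1+1)/2 = 28.5 - 5*6/2 = 28.5 - 15 = 13.5.
       U_Y = n1*n2 - U_X = 40 - 13.5 = 26.5.
Step 4: Ties are present, so use the tie-corrected normal approximation (with continuity correction) for the p-value.
Step 5: p-value = 0.379120; compare to alpha = 0.1. fail to reject H0.

U_X = 13.5, p = 0.379120, fail to reject H0 at alpha = 0.1.


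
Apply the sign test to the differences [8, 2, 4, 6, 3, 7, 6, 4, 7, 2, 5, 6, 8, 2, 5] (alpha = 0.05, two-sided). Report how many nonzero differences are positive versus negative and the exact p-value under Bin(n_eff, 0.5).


Step 1: Discard zero differences. Original n = 15; n_eff = number of nonzero differences = 15.
Nonzero differences (with sign): +8, +2, +4, +6, +3, +7, +6, +4, +7, +2, +5, +6, +8, +2, +5
Step 2: Count signs: positive = 15, negative = 0.
Step 3: Under H0: P(positive) = 0.5, so the number of positives S ~ Bin(15, 0.5).
Step 4: Two-sided exact p-value = sum of Bin(15,0.5) probabilities at or below the observed probability = 0.000061.
Step 5: alpha = 0.05. reject H0.

n_eff = 15, pos = 15, neg = 0, p = 0.000061, reject H0.


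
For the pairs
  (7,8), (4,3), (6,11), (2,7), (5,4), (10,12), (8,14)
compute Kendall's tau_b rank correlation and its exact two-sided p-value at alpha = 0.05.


Step 1: Enumerate the 21 unordered pairs (i,j) with i<j and classify each by sign(x_j-x_i) * sign(y_j-y_i).
  (1,2):dx=-3,dy=-5->C; (1,3):dx=-1,dy=+3->D; (1,4):dx=-5,dy=-1->C; (1,5):dx=-2,dy=-4->C
  (1,6):dx=+3,dy=+4->C; (1,7):dx=+1,dy=+6->C; (2,3):dx=+2,dy=+8->C; (2,4):dx=-2,dy=+4->D
  (2,5):dx=+1,dy=+1->C; (2,6):dx=+6,dy=+9->C; (2,7):dx=+4,dy=+11->C; (3,4):dx=-4,dy=-4->C
  (3,5):dx=-1,dy=-7->C; (3,6):dx=+4,dy=+1->C; (3,7):dx=+2,dy=+3->C; (4,5):dx=+3,dy=-3->D
  (4,6):dx=+8,dy=+5->C; (4,7):dx=+6,dy=+7->C; (5,6):dx=+5,dy=+8->C; (5,7):dx=+3,dy=+10->C
  (6,7):dx=-2,dy=+2->D
Step 2: C = 17, D = 4, total pairs = 21.
Step 3: tau = (C - D)/(n(n-1)/2) = (17 - 4)/21 = 0.619048.
Step 4: Exact two-sided p-value (enumerate n! = 5040 permutations of y under H0): p = 0.069048.
Step 5: alpha = 0.05. fail to reject H0.

tau_b = 0.6190 (C=17, D=4), p = 0.069048, fail to reject H0.


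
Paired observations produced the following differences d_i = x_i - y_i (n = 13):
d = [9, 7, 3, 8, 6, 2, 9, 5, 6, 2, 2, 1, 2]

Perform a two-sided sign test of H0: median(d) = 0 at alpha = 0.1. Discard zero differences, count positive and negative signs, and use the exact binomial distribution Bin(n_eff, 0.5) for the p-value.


Step 1: Discard zero differences. Original n = 13; n_eff = number of nonzero differences = 13.
Nonzero differences (with sign): +9, +7, +3, +8, +6, +2, +9, +5, +6, +2, +2, +1, +2
Step 2: Count signs: positive = 13, negative = 0.
Step 3: Under H0: P(positive) = 0.5, so the number of positives S ~ Bin(13, 0.5).
Step 4: Two-sided exact p-value = sum of Bin(13,0.5) probabilities at or below the observed probability = 0.000244.
Step 5: alpha = 0.1. reject H0.

n_eff = 13, pos = 13, neg = 0, p = 0.000244, reject H0.


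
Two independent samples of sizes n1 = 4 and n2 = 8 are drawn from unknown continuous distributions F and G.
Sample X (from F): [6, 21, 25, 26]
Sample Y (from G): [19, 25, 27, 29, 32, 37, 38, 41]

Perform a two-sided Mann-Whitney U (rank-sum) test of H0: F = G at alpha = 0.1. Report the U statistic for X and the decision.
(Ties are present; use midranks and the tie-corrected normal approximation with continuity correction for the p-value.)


Step 1: Combine and sort all 12 observations; assign midranks.
sorted (value, group): (6,X), (19,Y), (21,X), (25,X), (25,Y), (26,X), (27,Y), (29,Y), (32,Y), (37,Y), (38,Y), (41,Y)
ranks: 6->1, 19->2, 21->3, 25->4.5, 25->4.5, 26->6, 27->7, 29->8, 32->9, 37->10, 38->11, 41->12
Step 2: Rank sum for X: R1 = 1 + 3 + 4.5 + 6 = 14.5.
Step 3: U_X = R1 - n1(n1+1)/2 = 14.5 - 4*5/2 = 14.5 - 10 = 4.5.
       U_Y = n1*n2 - U_X = 32 - 4.5 = 27.5.
Step 4: Ties are present, so use the tie-corrected normal approximation (with continuity correction) for the p-value.
Step 5: p-value = 0.061271; compare to alpha = 0.1. reject H0.

U_X = 4.5, p = 0.061271, reject H0 at alpha = 0.1.


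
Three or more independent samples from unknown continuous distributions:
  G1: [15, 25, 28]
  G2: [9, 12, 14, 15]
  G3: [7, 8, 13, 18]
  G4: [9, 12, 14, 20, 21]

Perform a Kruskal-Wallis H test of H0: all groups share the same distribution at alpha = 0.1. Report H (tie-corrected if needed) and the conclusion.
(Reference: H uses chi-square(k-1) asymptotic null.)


Step 1: Combine all N = 16 observations and assign midranks.
sorted (value, group, rank): (7,G3,1), (8,G3,2), (9,G2,3.5), (9,G4,3.5), (12,G2,5.5), (12,G4,5.5), (13,G3,7), (14,G2,8.5), (14,G4,8.5), (15,G1,10.5), (15,G2,10.5), (18,G3,12), (20,G4,13), (21,G4,14), (25,G1,15), (28,G1,16)
Step 2: Sum ranks within each group.
R_1 = 41.5 (n_1 = 3)
R_2 = 28 (n_2 = 4)
R_3 = 22 (n_3 = 4)
R_4 = 44.5 (n_4 = 5)
Step 3: H = 12/(N(N+1)) * sum(R_i^2/n_i) - 3(N+1)
     = 12/(16*17) * (41.5^2/3 + 28^2/4 + 22^2/4 + 44.5^2/5) - 3*17
     = 0.044118 * 1287.13 - 51
     = 5.785294.
Step 4: Ties present; correction factor C = 1 - 24/(16^3 - 16) = 0.994118. Corrected H = 5.785294 / 0.994118 = 5.819527.
Step 5: Under H0, H ~ chi^2(3); p-value = 0.120729.
Step 6: alpha = 0.1. fail to reject H0.

H = 5.8195, df = 3, p = 0.120729, fail to reject H0.


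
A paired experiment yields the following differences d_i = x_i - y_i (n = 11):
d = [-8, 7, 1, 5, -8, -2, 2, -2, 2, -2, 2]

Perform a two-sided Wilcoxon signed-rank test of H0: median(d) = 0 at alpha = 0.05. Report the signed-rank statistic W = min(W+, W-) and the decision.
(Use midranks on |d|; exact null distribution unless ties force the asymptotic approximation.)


Step 1: Drop any zero differences (none here) and take |d_i|.
|d| = [8, 7, 1, 5, 8, 2, 2, 2, 2, 2, 2]
Step 2: Midrank |d_i| (ties get averaged ranks).
ranks: |8|->10.5, |7|->9, |1|->1, |5|->8, |8|->10.5, |2|->4.5, |2|->4.5, |2|->4.5, |2|->4.5, |2|->4.5, |2|->4.5
Step 3: Attach original signs; sum ranks with positive sign and with negative sign.
W+ = 9 + 1 + 8 + 4.5 + 4.5 + 4.5 = 31.5
W- = 10.5 + 10.5 + 4.5 + 4.5 + 4.5 = 34.5
(Check: W+ + W- = 66 should equal n(n+1)/2 = 66.)
Step 4: Test statistic W = min(W+, W-) = 31.5.
Step 5: Ties in |d|, so use the tie-corrected normal approximation.
        E[W] = n(n+1)/4 = 11*12/4 = 33.
        Tie groups: |d|=2 (t=6), |d|=8 (t=2); sum(t^3 - t) = 216.
        Var[W] = n(n+1)(2n+1)/24 - sum(t^3-t)/48 = 3036/24 - 216/48 = 122.
        z = (W - E[W]) / sqrt(Var[W]) = (31.5 - 33) / 11.0454 = -0.1358.
        Two-sided p = 2*Phi(z) = 0.891977.
Step 6: alpha = 0.05. fail to reject H0.

W+ = 31.5, W- = 34.5, W = min = 31.5, p = 0.891977, fail to reject H0.


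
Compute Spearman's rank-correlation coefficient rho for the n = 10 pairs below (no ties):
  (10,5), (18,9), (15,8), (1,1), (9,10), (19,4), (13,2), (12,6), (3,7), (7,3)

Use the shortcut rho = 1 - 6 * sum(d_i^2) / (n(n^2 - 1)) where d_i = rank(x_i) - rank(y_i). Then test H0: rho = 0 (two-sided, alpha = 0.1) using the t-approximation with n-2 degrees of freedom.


Step 1: Rank x and y separately (midranks; no ties here).
rank(x): 10->5, 18->9, 15->8, 1->1, 9->4, 19->10, 13->7, 12->6, 3->2, 7->3
rank(y): 5->5, 9->9, 8->8, 1->1, 10->10, 4->4, 2->2, 6->6, 7->7, 3->3
Step 2: d_i = R_x(i) - R_y(i); compute d_i^2.
  (5-5)^2=0, (9-9)^2=0, (8-8)^2=0, (1-1)^2=0, (4-10)^2=36, (10-4)^2=36, (7-2)^2=25, (6-6)^2=0, (2-7)^2=25, (3-3)^2=0
sum(d^2) = 122.
Step 3: rho = 1 - 6*122 / (10*(10^2 - 1)) = 1 - 732/990 = 0.260606.
Step 4: Under H0, t = rho * sqrt((n-2)/(1-rho^2)) = 0.7635 ~ t(8).
Step 5: Two-sided p-value from the t-distribution with 8 df = 0.467089.
Step 6: alpha = 0.1. fail to reject H0.

rho = 0.2606, p = 0.467089, fail to reject H0 at alpha = 0.1.


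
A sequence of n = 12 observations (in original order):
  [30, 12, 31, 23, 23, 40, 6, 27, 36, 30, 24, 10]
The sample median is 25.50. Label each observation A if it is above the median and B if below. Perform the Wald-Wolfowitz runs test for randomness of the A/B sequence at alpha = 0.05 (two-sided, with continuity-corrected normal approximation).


Step 1: Compute median = 25.50; label A = above, B = below.
Labels in order: ABABBABAAABB  (n_A = 6, n_B = 6)
Step 2: Count runs R = 8.
Step 3: Under H0 (random ordering), E[R] = 2*n_A*n_B/(n_A+n_B) + 1 = 2*6*6/12 + 1 = 7.0000.
        Var[R] = 2*n_A*n_B*(2*n_A*n_B - n_A - n_B) / ((n_A+n_B)^2 * (n_A+n_B-1)) = 4320/1584 = 2.7273.
        SD[R] = 1.6514.
Step 4: Continuity-corrected z = (R - 0.5 - E[R]) / SD[R] = (8 - 0.5 - 7.0000) / 1.6514 = 0.3028.
Step 5: Two-sided p-value via normal approximation = 2*(1 - Phi(|z|)) = 0.762069.
Step 6: alpha = 0.05. fail to reject H0.

R = 8, z = 0.3028, p = 0.762069, fail to reject H0.


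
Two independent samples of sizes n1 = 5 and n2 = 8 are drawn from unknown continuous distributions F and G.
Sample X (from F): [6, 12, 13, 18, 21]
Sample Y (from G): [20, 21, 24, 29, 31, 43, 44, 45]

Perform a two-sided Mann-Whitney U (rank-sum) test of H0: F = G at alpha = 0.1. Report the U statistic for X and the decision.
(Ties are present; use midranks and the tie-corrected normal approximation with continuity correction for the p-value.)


Step 1: Combine and sort all 13 observations; assign midranks.
sorted (value, group): (6,X), (12,X), (13,X), (18,X), (20,Y), (21,X), (21,Y), (24,Y), (29,Y), (31,Y), (43,Y), (44,Y), (45,Y)
ranks: 6->1, 12->2, 13->3, 18->4, 20->5, 21->6.5, 21->6.5, 24->8, 29->9, 31->10, 43->11, 44->12, 45->13
Step 2: Rank sum for X: R1 = 1 + 2 + 3 + 4 + 6.5 = 16.5.
Step 3: U_X = R1 - n1(n1+1)/2 = 16.5 - 5*6/2 = 16.5 - 15 = 1.5.
       U_Y = n1*n2 - U_X = 40 - 1.5 = 38.5.
Step 4: Ties are present, so use the tie-corrected normal approximation (with continuity correction) for the p-value.
Step 5: p-value = 0.008326; compare to alpha = 0.1. reject H0.

U_X = 1.5, p = 0.008326, reject H0 at alpha = 0.1.


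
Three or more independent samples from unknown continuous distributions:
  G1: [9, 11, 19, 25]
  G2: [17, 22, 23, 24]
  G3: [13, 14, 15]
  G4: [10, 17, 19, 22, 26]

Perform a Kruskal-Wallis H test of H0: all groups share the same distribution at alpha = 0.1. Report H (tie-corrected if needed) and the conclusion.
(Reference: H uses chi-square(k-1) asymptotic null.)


Step 1: Combine all N = 16 observations and assign midranks.
sorted (value, group, rank): (9,G1,1), (10,G4,2), (11,G1,3), (13,G3,4), (14,G3,5), (15,G3,6), (17,G2,7.5), (17,G4,7.5), (19,G1,9.5), (19,G4,9.5), (22,G2,11.5), (22,G4,11.5), (23,G2,13), (24,G2,14), (25,G1,15), (26,G4,16)
Step 2: Sum ranks within each group.
R_1 = 28.5 (n_1 = 4)
R_2 = 46 (n_2 = 4)
R_3 = 15 (n_3 = 3)
R_4 = 46.5 (n_4 = 5)
Step 3: H = 12/(N(N+1)) * sum(R_i^2/n_i) - 3(N+1)
     = 12/(16*17) * (28.5^2/4 + 46^2/4 + 15^2/3 + 46.5^2/5) - 3*17
     = 0.044118 * 1239.51 - 51
     = 3.684375.
Step 4: Ties present; correction factor C = 1 - 18/(16^3 - 16) = 0.995588. Corrected H = 3.684375 / 0.995588 = 3.700702.
Step 5: Under H0, H ~ chi^2(3); p-value = 0.295649.
Step 6: alpha = 0.1. fail to reject H0.

H = 3.7007, df = 3, p = 0.295649, fail to reject H0.


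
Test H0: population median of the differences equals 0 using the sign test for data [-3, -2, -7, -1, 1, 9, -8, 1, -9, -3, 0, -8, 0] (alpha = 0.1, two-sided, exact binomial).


Step 1: Discard zero differences. Original n = 13; n_eff = number of nonzero differences = 11.
Nonzero differences (with sign): -3, -2, -7, -1, +1, +9, -8, +1, -9, -3, -8
Step 2: Count signs: positive = 3, negative = 8.
Step 3: Under H0: P(positive) = 0.5, so the number of positives S ~ Bin(11, 0.5).
Step 4: Two-sided exact p-value = sum of Bin(11,0.5) probabilities at or below the observed probability = 0.226562.
Step 5: alpha = 0.1. fail to reject H0.

n_eff = 11, pos = 3, neg = 8, p = 0.226562, fail to reject H0.


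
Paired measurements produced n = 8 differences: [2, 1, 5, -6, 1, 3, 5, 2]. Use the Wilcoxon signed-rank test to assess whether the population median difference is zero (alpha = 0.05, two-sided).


Step 1: Drop any zero differences (none here) and take |d_i|.
|d| = [2, 1, 5, 6, 1, 3, 5, 2]
Step 2: Midrank |d_i| (ties get averaged ranks).
ranks: |2|->3.5, |1|->1.5, |5|->6.5, |6|->8, |1|->1.5, |3|->5, |5|->6.5, |2|->3.5
Step 3: Attach original signs; sum ranks with positive sign and with negative sign.
W+ = 3.5 + 1.5 + 6.5 + 1.5 + 5 + 6.5 + 3.5 = 28
W- = 8 = 8
(Check: W+ + W- = 36 should equal n(n+1)/2 = 36.)
Step 4: Test statistic W = min(W+, W-) = 8.
Step 5: Ties in |d|, so use the tie-corrected normal approximation.
        E[W] = n(n+1)/4 = 8*9/4 = 18.
        Tie groups: |d|=1 (t=2), |d|=2 (t=2), |d|=5 (t=2); sum(t^3 - t) = 18.
        Var[W] = n(n+1)(2n+1)/24 - sum(t^3-t)/48 = 1224/24 - 18/48 = 50.625.
        z = (W - E[W]) / sqrt(Var[W]) = (8 - 18) / 7.1151 = -1.4055.
        Two-sided p = 2*Phi(z) = 0.159886.
Step 6: alpha = 0.05. fail to reject H0.

W+ = 28, W- = 8, W = min = 8, p = 0.159886, fail to reject H0.


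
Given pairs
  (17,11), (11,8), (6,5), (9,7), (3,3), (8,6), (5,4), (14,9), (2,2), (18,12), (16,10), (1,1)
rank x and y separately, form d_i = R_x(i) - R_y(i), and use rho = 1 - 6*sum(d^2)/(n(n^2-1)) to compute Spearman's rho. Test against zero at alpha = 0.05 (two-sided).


Step 1: Rank x and y separately (midranks; no ties here).
rank(x): 17->11, 11->8, 6->5, 9->7, 3->3, 8->6, 5->4, 14->9, 2->2, 18->12, 16->10, 1->1
rank(y): 11->11, 8->8, 5->5, 7->7, 3->3, 6->6, 4->4, 9->9, 2->2, 12->12, 10->10, 1->1
Step 2: d_i = R_x(i) - R_y(i); compute d_i^2.
  (11-11)^2=0, (8-8)^2=0, (5-5)^2=0, (7-7)^2=0, (3-3)^2=0, (6-6)^2=0, (4-4)^2=0, (9-9)^2=0, (2-2)^2=0, (12-12)^2=0, (10-10)^2=0, (1-1)^2=0
sum(d^2) = 0.
Step 3: rho = 1 - 6*0 / (12*(12^2 - 1)) = 1 - 0/1716 = 1.000000.
Step 5: Two-sided p-value from the t-distribution with 10 df = 0.000000.
Step 6: alpha = 0.05. reject H0.

rho = 1.0000, p = 0.000000, reject H0 at alpha = 0.05.


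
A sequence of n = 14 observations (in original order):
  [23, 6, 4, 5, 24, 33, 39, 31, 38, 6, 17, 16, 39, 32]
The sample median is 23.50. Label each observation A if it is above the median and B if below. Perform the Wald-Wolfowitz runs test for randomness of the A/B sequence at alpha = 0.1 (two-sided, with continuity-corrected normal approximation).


Step 1: Compute median = 23.50; label A = above, B = below.
Labels in order: BBBBAAAAABBBAA  (n_A = 7, n_B = 7)
Step 2: Count runs R = 4.
Step 3: Under H0 (random ordering), E[R] = 2*n_A*n_B/(n_A+n_B) + 1 = 2*7*7/14 + 1 = 8.0000.
        Var[R] = 2*n_A*n_B*(2*n_A*n_B - n_A - n_B) / ((n_A+n_B)^2 * (n_A+n_B-1)) = 8232/2548 = 3.2308.
        SD[R] = 1.7974.
Step 4: Continuity-corrected z = (R + 0.5 - E[R]) / SD[R] = (4 + 0.5 - 8.0000) / 1.7974 = -1.9472.
Step 5: Two-sided p-value via normal approximation = 2*(1 - Phi(|z|)) = 0.051508.
Step 6: alpha = 0.1. reject H0.

R = 4, z = -1.9472, p = 0.051508, reject H0.


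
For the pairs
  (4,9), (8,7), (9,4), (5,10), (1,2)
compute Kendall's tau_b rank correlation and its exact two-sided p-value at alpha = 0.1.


Step 1: Enumerate the 10 unordered pairs (i,j) with i<j and classify each by sign(x_j-x_i) * sign(y_j-y_i).
  (1,2):dx=+4,dy=-2->D; (1,3):dx=+5,dy=-5->D; (1,4):dx=+1,dy=+1->C; (1,5):dx=-3,dy=-7->C
  (2,3):dx=+1,dy=-3->D; (2,4):dx=-3,dy=+3->D; (2,5):dx=-7,dy=-5->C; (3,4):dx=-4,dy=+6->D
  (3,5):dx=-8,dy=-2->C; (4,5):dx=-4,dy=-8->C
Step 2: C = 5, D = 5, total pairs = 10.
Step 3: tau = (C - D)/(n(n-1)/2) = (5 - 5)/10 = 0.000000.
Step 4: Exact two-sided p-value (enumerate n! = 120 permutations of y under H0): p = 1.000000.
Step 5: alpha = 0.1. fail to reject H0.

tau_b = 0.0000 (C=5, D=5), p = 1.000000, fail to reject H0.


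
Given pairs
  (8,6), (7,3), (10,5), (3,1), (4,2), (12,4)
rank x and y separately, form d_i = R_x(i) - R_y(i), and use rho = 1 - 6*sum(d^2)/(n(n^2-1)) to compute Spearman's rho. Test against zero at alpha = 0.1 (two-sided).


Step 1: Rank x and y separately (midranks; no ties here).
rank(x): 8->4, 7->3, 10->5, 3->1, 4->2, 12->6
rank(y): 6->6, 3->3, 5->5, 1->1, 2->2, 4->4
Step 2: d_i = R_x(i) - R_y(i); compute d_i^2.
  (4-6)^2=4, (3-3)^2=0, (5-5)^2=0, (1-1)^2=0, (2-2)^2=0, (6-4)^2=4
sum(d^2) = 8.
Step 3: rho = 1 - 6*8 / (6*(6^2 - 1)) = 1 - 48/210 = 0.771429.
Step 4: Under H0, t = rho * sqrt((n-2)/(1-rho^2)) = 2.4247 ~ t(4).
Step 5: Two-sided p-value from the t-distribution with 4 df = 0.072397.
Step 6: alpha = 0.1. reject H0.

rho = 0.7714, p = 0.072397, reject H0 at alpha = 0.1.


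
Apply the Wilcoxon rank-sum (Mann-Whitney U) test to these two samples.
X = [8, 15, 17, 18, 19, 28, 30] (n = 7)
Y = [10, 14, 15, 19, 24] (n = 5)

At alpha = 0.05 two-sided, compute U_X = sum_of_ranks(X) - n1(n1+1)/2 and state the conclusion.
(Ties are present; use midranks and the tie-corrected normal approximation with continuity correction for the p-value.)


Step 1: Combine and sort all 12 observations; assign midranks.
sorted (value, group): (8,X), (10,Y), (14,Y), (15,X), (15,Y), (17,X), (18,X), (19,X), (19,Y), (24,Y), (28,X), (30,X)
ranks: 8->1, 10->2, 14->3, 15->4.5, 15->4.5, 17->6, 18->7, 19->8.5, 19->8.5, 24->10, 28->11, 30->12
Step 2: Rank sum for X: R1 = 1 + 4.5 + 6 + 7 + 8.5 + 11 + 12 = 50.
Step 3: U_X = R1 - n1(n1+1)/2 = 50 - 7*8/2 = 50 - 28 = 22.
       U_Y = n1*n2 - U_X = 35 - 22 = 13.
Step 4: Ties are present, so use the tie-corrected normal approximation (with continuity correction) for the p-value.
Step 5: p-value = 0.514478; compare to alpha = 0.05. fail to reject H0.

U_X = 22, p = 0.514478, fail to reject H0 at alpha = 0.05.


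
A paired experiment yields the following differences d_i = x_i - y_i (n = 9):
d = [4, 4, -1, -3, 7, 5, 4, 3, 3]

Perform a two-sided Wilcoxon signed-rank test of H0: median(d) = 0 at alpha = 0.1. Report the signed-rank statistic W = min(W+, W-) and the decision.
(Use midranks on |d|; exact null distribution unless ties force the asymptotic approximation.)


Step 1: Drop any zero differences (none here) and take |d_i|.
|d| = [4, 4, 1, 3, 7, 5, 4, 3, 3]
Step 2: Midrank |d_i| (ties get averaged ranks).
ranks: |4|->6, |4|->6, |1|->1, |3|->3, |7|->9, |5|->8, |4|->6, |3|->3, |3|->3
Step 3: Attach original signs; sum ranks with positive sign and with negative sign.
W+ = 6 + 6 + 9 + 8 + 6 + 3 + 3 = 41
W- = 1 + 3 = 4
(Check: W+ + W- = 45 should equal n(n+1)/2 = 45.)
Step 4: Test statistic W = min(W+, W-) = 4.
Step 5: Ties in |d|, so use the tie-corrected normal approximation.
        E[W] = n(n+1)/4 = 9*10/4 = 22.5.
        Tie groups: |d|=3 (t=3), |d|=4 (t=3); sum(t^3 - t) = 48.
        Var[W] = n(n+1)(2n+1)/24 - sum(t^3-t)/48 = 1710/24 - 48/48 = 70.25.
        z = (W - E[W]) / sqrt(Var[W]) = (4 - 22.5) / 8.3815 = -2.2072.
        Two-sided p = 2*Phi(z) = 0.027298.
Step 6: alpha = 0.1. reject H0.

W+ = 41, W- = 4, W = min = 4, p = 0.027298, reject H0.


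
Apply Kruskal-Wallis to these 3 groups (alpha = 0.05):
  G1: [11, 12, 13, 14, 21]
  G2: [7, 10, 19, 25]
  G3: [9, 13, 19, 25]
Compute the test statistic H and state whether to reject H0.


Step 1: Combine all N = 13 observations and assign midranks.
sorted (value, group, rank): (7,G2,1), (9,G3,2), (10,G2,3), (11,G1,4), (12,G1,5), (13,G1,6.5), (13,G3,6.5), (14,G1,8), (19,G2,9.5), (19,G3,9.5), (21,G1,11), (25,G2,12.5), (25,G3,12.5)
Step 2: Sum ranks within each group.
R_1 = 34.5 (n_1 = 5)
R_2 = 26 (n_2 = 4)
R_3 = 30.5 (n_3 = 4)
Step 3: H = 12/(N(N+1)) * sum(R_i^2/n_i) - 3(N+1)
     = 12/(13*14) * (34.5^2/5 + 26^2/4 + 30.5^2/4) - 3*14
     = 0.065934 * 639.612 - 42
     = 0.172253.
Step 4: Ties present; correction factor C = 1 - 18/(13^3 - 13) = 0.991758. Corrected H = 0.172253 / 0.991758 = 0.173684.
Step 5: Under H0, H ~ chi^2(2); p-value = 0.916822.
Step 6: alpha = 0.05. fail to reject H0.

H = 0.1737, df = 2, p = 0.916822, fail to reject H0.


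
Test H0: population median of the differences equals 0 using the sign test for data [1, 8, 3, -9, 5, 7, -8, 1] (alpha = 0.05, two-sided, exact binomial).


Step 1: Discard zero differences. Original n = 8; n_eff = number of nonzero differences = 8.
Nonzero differences (with sign): +1, +8, +3, -9, +5, +7, -8, +1
Step 2: Count signs: positive = 6, negative = 2.
Step 3: Under H0: P(positive) = 0.5, so the number of positives S ~ Bin(8, 0.5).
Step 4: Two-sided exact p-value = sum of Bin(8,0.5) probabilities at or below the observed probability = 0.289062.
Step 5: alpha = 0.05. fail to reject H0.

n_eff = 8, pos = 6, neg = 2, p = 0.289062, fail to reject H0.


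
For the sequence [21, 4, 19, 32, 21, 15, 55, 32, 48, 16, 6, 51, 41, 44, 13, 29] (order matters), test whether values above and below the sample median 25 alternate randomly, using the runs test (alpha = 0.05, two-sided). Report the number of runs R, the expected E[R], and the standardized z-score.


Step 1: Compute median = 25; label A = above, B = below.
Labels in order: BBBABBAAABBAAABA  (n_A = 8, n_B = 8)
Step 2: Count runs R = 8.
Step 3: Under H0 (random ordering), E[R] = 2*n_A*n_B/(n_A+n_B) + 1 = 2*8*8/16 + 1 = 9.0000.
        Var[R] = 2*n_A*n_B*(2*n_A*n_B - n_A - n_B) / ((n_A+n_B)^2 * (n_A+n_B-1)) = 14336/3840 = 3.7333.
        SD[R] = 1.9322.
Step 4: Continuity-corrected z = (R + 0.5 - E[R]) / SD[R] = (8 + 0.5 - 9.0000) / 1.9322 = -0.2588.
Step 5: Two-sided p-value via normal approximation = 2*(1 - Phi(|z|)) = 0.795809.
Step 6: alpha = 0.05. fail to reject H0.

R = 8, z = -0.2588, p = 0.795809, fail to reject H0.


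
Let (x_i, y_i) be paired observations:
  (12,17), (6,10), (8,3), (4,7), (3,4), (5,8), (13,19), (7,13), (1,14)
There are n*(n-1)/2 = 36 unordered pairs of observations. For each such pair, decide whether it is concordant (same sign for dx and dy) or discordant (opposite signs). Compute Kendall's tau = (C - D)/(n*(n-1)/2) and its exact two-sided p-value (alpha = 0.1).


Step 1: Enumerate the 36 unordered pairs (i,j) with i<j and classify each by sign(x_j-x_i) * sign(y_j-y_i).
  (1,2):dx=-6,dy=-7->C; (1,3):dx=-4,dy=-14->C; (1,4):dx=-8,dy=-10->C; (1,5):dx=-9,dy=-13->C
  (1,6):dx=-7,dy=-9->C; (1,7):dx=+1,dy=+2->C; (1,8):dx=-5,dy=-4->C; (1,9):dx=-11,dy=-3->C
  (2,3):dx=+2,dy=-7->D; (2,4):dx=-2,dy=-3->C; (2,5):dx=-3,dy=-6->C; (2,6):dx=-1,dy=-2->C
  (2,7):dx=+7,dy=+9->C; (2,8):dx=+1,dy=+3->C; (2,9):dx=-5,dy=+4->D; (3,4):dx=-4,dy=+4->D
  (3,5):dx=-5,dy=+1->D; (3,6):dx=-3,dy=+5->D; (3,7):dx=+5,dy=+16->C; (3,8):dx=-1,dy=+10->D
  (3,9):dx=-7,dy=+11->D; (4,5):dx=-1,dy=-3->C; (4,6):dx=+1,dy=+1->C; (4,7):dx=+9,dy=+12->C
  (4,8):dx=+3,dy=+6->C; (4,9):dx=-3,dy=+7->D; (5,6):dx=+2,dy=+4->C; (5,7):dx=+10,dy=+15->C
  (5,8):dx=+4,dy=+9->C; (5,9):dx=-2,dy=+10->D; (6,7):dx=+8,dy=+11->C; (6,8):dx=+2,dy=+5->C
  (6,9):dx=-4,dy=+6->D; (7,8):dx=-6,dy=-6->C; (7,9):dx=-12,dy=-5->C; (8,9):dx=-6,dy=+1->D
Step 2: C = 25, D = 11, total pairs = 36.
Step 3: tau = (C - D)/(n(n-1)/2) = (25 - 11)/36 = 0.388889.
Step 4: Exact two-sided p-value (enumerate n! = 362880 permutations of y under H0): p = 0.180181.
Step 5: alpha = 0.1. fail to reject H0.

tau_b = 0.3889 (C=25, D=11), p = 0.180181, fail to reject H0.


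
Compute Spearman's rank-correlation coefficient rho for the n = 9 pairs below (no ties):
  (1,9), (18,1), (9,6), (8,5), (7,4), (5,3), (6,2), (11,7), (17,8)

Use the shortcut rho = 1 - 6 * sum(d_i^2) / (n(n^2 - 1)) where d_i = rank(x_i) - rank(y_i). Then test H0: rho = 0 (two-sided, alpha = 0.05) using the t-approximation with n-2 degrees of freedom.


Step 1: Rank x and y separately (midranks; no ties here).
rank(x): 1->1, 18->9, 9->6, 8->5, 7->4, 5->2, 6->3, 11->7, 17->8
rank(y): 9->9, 1->1, 6->6, 5->5, 4->4, 3->3, 2->2, 7->7, 8->8
Step 2: d_i = R_x(i) - R_y(i); compute d_i^2.
  (1-9)^2=64, (9-1)^2=64, (6-6)^2=0, (5-5)^2=0, (4-4)^2=0, (2-3)^2=1, (3-2)^2=1, (7-7)^2=0, (8-8)^2=0
sum(d^2) = 130.
Step 3: rho = 1 - 6*130 / (9*(9^2 - 1)) = 1 - 780/720 = -0.083333.
Step 4: Under H0, t = rho * sqrt((n-2)/(1-rho^2)) = -0.2212 ~ t(7).
Step 5: Two-sided p-value from the t-distribution with 7 df = 0.831214.
Step 6: alpha = 0.05. fail to reject H0.

rho = -0.0833, p = 0.831214, fail to reject H0 at alpha = 0.05.


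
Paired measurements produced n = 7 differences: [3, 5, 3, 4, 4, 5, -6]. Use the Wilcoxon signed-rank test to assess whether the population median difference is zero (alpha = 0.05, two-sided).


Step 1: Drop any zero differences (none here) and take |d_i|.
|d| = [3, 5, 3, 4, 4, 5, 6]
Step 2: Midrank |d_i| (ties get averaged ranks).
ranks: |3|->1.5, |5|->5.5, |3|->1.5, |4|->3.5, |4|->3.5, |5|->5.5, |6|->7
Step 3: Attach original signs; sum ranks with positive sign and with negative sign.
W+ = 1.5 + 5.5 + 1.5 + 3.5 + 3.5 + 5.5 = 21
W- = 7 = 7
(Check: W+ + W- = 28 should equal n(n+1)/2 = 28.)
Step 4: Test statistic W = min(W+, W-) = 7.
Step 5: Ties in |d|, so use the tie-corrected normal approximation.
        E[W] = n(n+1)/4 = 7*8/4 = 14.
        Tie groups: |d|=3 (t=2), |d|=4 (t=2), |d|=5 (t=2); sum(t^3 - t) = 18.
        Var[W] = n(n+1)(2n+1)/24 - sum(t^3-t)/48 = 840/24 - 18/48 = 34.625.
        z = (W - E[W]) / sqrt(Var[W]) = (7 - 14) / 5.8843 = -1.1896.
        Two-sided p = 2*Phi(z) = 0.234201.
Step 6: alpha = 0.05. fail to reject H0.

W+ = 21, W- = 7, W = min = 7, p = 0.234201, fail to reject H0.


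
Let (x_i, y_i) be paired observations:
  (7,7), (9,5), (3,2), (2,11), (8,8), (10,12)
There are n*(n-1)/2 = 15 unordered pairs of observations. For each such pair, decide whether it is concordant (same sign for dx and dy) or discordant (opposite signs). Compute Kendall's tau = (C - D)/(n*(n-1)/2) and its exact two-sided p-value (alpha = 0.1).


Step 1: Enumerate the 15 unordered pairs (i,j) with i<j and classify each by sign(x_j-x_i) * sign(y_j-y_i).
  (1,2):dx=+2,dy=-2->D; (1,3):dx=-4,dy=-5->C; (1,4):dx=-5,dy=+4->D; (1,5):dx=+1,dy=+1->C
  (1,6):dx=+3,dy=+5->C; (2,3):dx=-6,dy=-3->C; (2,4):dx=-7,dy=+6->D; (2,5):dx=-1,dy=+3->D
  (2,6):dx=+1,dy=+7->C; (3,4):dx=-1,dy=+9->D; (3,5):dx=+5,dy=+6->C; (3,6):dx=+7,dy=+10->C
  (4,5):dx=+6,dy=-3->D; (4,6):dx=+8,dy=+1->C; (5,6):dx=+2,dy=+4->C
Step 2: C = 9, D = 6, total pairs = 15.
Step 3: tau = (C - D)/(n(n-1)/2) = (9 - 6)/15 = 0.200000.
Step 4: Exact two-sided p-value (enumerate n! = 720 permutations of y under H0): p = 0.719444.
Step 5: alpha = 0.1. fail to reject H0.

tau_b = 0.2000 (C=9, D=6), p = 0.719444, fail to reject H0.


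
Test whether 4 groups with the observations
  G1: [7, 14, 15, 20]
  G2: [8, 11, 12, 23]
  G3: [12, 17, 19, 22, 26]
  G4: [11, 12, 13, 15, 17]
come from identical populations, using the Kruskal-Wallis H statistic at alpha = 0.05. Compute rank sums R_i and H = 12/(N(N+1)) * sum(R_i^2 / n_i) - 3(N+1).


Step 1: Combine all N = 18 observations and assign midranks.
sorted (value, group, rank): (7,G1,1), (8,G2,2), (11,G2,3.5), (11,G4,3.5), (12,G2,6), (12,G3,6), (12,G4,6), (13,G4,8), (14,G1,9), (15,G1,10.5), (15,G4,10.5), (17,G3,12.5), (17,G4,12.5), (19,G3,14), (20,G1,15), (22,G3,16), (23,G2,17), (26,G3,18)
Step 2: Sum ranks within each group.
R_1 = 35.5 (n_1 = 4)
R_2 = 28.5 (n_2 = 4)
R_3 = 66.5 (n_3 = 5)
R_4 = 40.5 (n_4 = 5)
Step 3: H = 12/(N(N+1)) * sum(R_i^2/n_i) - 3(N+1)
     = 12/(18*19) * (35.5^2/4 + 28.5^2/4 + 66.5^2/5 + 40.5^2/5) - 3*19
     = 0.035088 * 1730.62 - 57
     = 3.723684.
Step 4: Ties present; correction factor C = 1 - 42/(18^3 - 18) = 0.992776. Corrected H = 3.723684 / 0.992776 = 3.750780.
Step 5: Under H0, H ~ chi^2(3); p-value = 0.289663.
Step 6: alpha = 0.05. fail to reject H0.

H = 3.7508, df = 3, p = 0.289663, fail to reject H0.


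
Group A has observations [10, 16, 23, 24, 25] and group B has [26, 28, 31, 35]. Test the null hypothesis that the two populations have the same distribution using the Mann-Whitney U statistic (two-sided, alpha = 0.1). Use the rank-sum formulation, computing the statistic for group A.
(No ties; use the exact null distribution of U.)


Step 1: Combine and sort all 9 observations; assign midranks.
sorted (value, group): (10,X), (16,X), (23,X), (24,X), (25,X), (26,Y), (28,Y), (31,Y), (35,Y)
ranks: 10->1, 16->2, 23->3, 24->4, 25->5, 26->6, 28->7, 31->8, 35->9
Step 2: Rank sum for X: R1 = 1 + 2 + 3 + 4 + 5 = 15.
Step 3: U_X = R1 - n1(n1+1)/2 = 15 - 5*6/2 = 15 - 15 = 0.
       U_Y = n1*n2 - U_X = 20 - 0 = 20.
Step 4: No ties, so the exact null distribution of U (based on enumerating the C(9,5) = 126 equally likely rank assignments) gives the two-sided p-value.
Step 5: p-value = 0.015873; compare to alpha = 0.1. reject H0.

U_X = 0, p = 0.015873, reject H0 at alpha = 0.1.


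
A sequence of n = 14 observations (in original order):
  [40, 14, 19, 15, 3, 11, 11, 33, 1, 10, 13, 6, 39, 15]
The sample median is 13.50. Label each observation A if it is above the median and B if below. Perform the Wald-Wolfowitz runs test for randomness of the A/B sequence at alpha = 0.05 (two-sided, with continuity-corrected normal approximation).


Step 1: Compute median = 13.50; label A = above, B = below.
Labels in order: AAAABBBABBBBAA  (n_A = 7, n_B = 7)
Step 2: Count runs R = 5.
Step 3: Under H0 (random ordering), E[R] = 2*n_A*n_B/(n_A+n_B) + 1 = 2*7*7/14 + 1 = 8.0000.
        Var[R] = 2*n_A*n_B*(2*n_A*n_B - n_A - n_B) / ((n_A+n_B)^2 * (n_A+n_B-1)) = 8232/2548 = 3.2308.
        SD[R] = 1.7974.
Step 4: Continuity-corrected z = (R + 0.5 - E[R]) / SD[R] = (5 + 0.5 - 8.0000) / 1.7974 = -1.3909.
Step 5: Two-sided p-value via normal approximation = 2*(1 - Phi(|z|)) = 0.164264.
Step 6: alpha = 0.05. fail to reject H0.

R = 5, z = -1.3909, p = 0.164264, fail to reject H0.


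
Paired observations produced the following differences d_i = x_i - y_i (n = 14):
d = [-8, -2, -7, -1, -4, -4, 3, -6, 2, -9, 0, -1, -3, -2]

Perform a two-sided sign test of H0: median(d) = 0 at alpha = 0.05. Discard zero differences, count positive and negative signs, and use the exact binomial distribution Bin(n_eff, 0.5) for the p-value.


Step 1: Discard zero differences. Original n = 14; n_eff = number of nonzero differences = 13.
Nonzero differences (with sign): -8, -2, -7, -1, -4, -4, +3, -6, +2, -9, -1, -3, -2
Step 2: Count signs: positive = 2, negative = 11.
Step 3: Under H0: P(positive) = 0.5, so the number of positives S ~ Bin(13, 0.5).
Step 4: Two-sided exact p-value = sum of Bin(13,0.5) probabilities at or below the observed probability = 0.022461.
Step 5: alpha = 0.05. reject H0.

n_eff = 13, pos = 2, neg = 11, p = 0.022461, reject H0.


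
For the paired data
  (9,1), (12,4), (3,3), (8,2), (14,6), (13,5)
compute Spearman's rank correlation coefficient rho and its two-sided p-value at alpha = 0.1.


Step 1: Rank x and y separately (midranks; no ties here).
rank(x): 9->3, 12->4, 3->1, 8->2, 14->6, 13->5
rank(y): 1->1, 4->4, 3->3, 2->2, 6->6, 5->5
Step 2: d_i = R_x(i) - R_y(i); compute d_i^2.
  (3-1)^2=4, (4-4)^2=0, (1-3)^2=4, (2-2)^2=0, (6-6)^2=0, (5-5)^2=0
sum(d^2) = 8.
Step 3: rho = 1 - 6*8 / (6*(6^2 - 1)) = 1 - 48/210 = 0.771429.
Step 4: Under H0, t = rho * sqrt((n-2)/(1-rho^2)) = 2.4247 ~ t(4).
Step 5: Two-sided p-value from the t-distribution with 4 df = 0.072397.
Step 6: alpha = 0.1. reject H0.

rho = 0.7714, p = 0.072397, reject H0 at alpha = 0.1.


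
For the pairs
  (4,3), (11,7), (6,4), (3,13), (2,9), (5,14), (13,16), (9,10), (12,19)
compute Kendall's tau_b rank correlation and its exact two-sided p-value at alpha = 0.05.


Step 1: Enumerate the 36 unordered pairs (i,j) with i<j and classify each by sign(x_j-x_i) * sign(y_j-y_i).
  (1,2):dx=+7,dy=+4->C; (1,3):dx=+2,dy=+1->C; (1,4):dx=-1,dy=+10->D; (1,5):dx=-2,dy=+6->D
  (1,6):dx=+1,dy=+11->C; (1,7):dx=+9,dy=+13->C; (1,8):dx=+5,dy=+7->C; (1,9):dx=+8,dy=+16->C
  (2,3):dx=-5,dy=-3->C; (2,4):dx=-8,dy=+6->D; (2,5):dx=-9,dy=+2->D; (2,6):dx=-6,dy=+7->D
  (2,7):dx=+2,dy=+9->C; (2,8):dx=-2,dy=+3->D; (2,9):dx=+1,dy=+12->C; (3,4):dx=-3,dy=+9->D
  (3,5):dx=-4,dy=+5->D; (3,6):dx=-1,dy=+10->D; (3,7):dx=+7,dy=+12->C; (3,8):dx=+3,dy=+6->C
  (3,9):dx=+6,dy=+15->C; (4,5):dx=-1,dy=-4->C; (4,6):dx=+2,dy=+1->C; (4,7):dx=+10,dy=+3->C
  (4,8):dx=+6,dy=-3->D; (4,9):dx=+9,dy=+6->C; (5,6):dx=+3,dy=+5->C; (5,7):dx=+11,dy=+7->C
  (5,8):dx=+7,dy=+1->C; (5,9):dx=+10,dy=+10->C; (6,7):dx=+8,dy=+2->C; (6,8):dx=+4,dy=-4->D
  (6,9):dx=+7,dy=+5->C; (7,8):dx=-4,dy=-6->C; (7,9):dx=-1,dy=+3->D; (8,9):dx=+3,dy=+9->C
Step 2: C = 24, D = 12, total pairs = 36.
Step 3: tau = (C - D)/(n(n-1)/2) = (24 - 12)/36 = 0.333333.
Step 4: Exact two-sided p-value (enumerate n! = 362880 permutations of y under H0): p = 0.259518.
Step 5: alpha = 0.05. fail to reject H0.

tau_b = 0.3333 (C=24, D=12), p = 0.259518, fail to reject H0.
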